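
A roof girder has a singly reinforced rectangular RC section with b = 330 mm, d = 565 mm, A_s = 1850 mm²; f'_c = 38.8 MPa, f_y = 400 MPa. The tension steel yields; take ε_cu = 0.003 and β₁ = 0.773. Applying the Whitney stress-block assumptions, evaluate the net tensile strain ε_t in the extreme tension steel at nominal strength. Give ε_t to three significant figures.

ε_t ≈ 0.0163

a = A_s f_y/(0.85 f'_c b) = 67.99 mm.
β₁ = 0.773, so c = a/β₁ = 67.99/0.773 = 87.96 mm.
From the linear strain diagram with ε_cu = 0.003: ε_t = 0.003 (d − c)/c = 0.003 × (565 − 87.96)/87.96 = 0.0163.
Since ε_t ≥ 0.005, the section is tension-controlled.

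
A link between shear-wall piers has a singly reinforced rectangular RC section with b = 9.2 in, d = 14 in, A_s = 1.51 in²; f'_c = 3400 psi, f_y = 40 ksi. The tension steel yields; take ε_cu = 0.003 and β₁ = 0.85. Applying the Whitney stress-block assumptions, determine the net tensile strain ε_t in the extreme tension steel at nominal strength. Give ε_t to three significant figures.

a = A_s f_y/(0.85 f'_c b) = 2.272 in.
β₁ = 0.85, so c = a/β₁ = 2.272/0.85 = 2.673 in.
From the linear strain diagram with ε_cu = 0.003: ε_t = 0.003 (d − c)/c = 0.003 × (14 − 2.673)/2.673 = 0.0127.
Since ε_t ≥ 0.005, the section is tension-controlled.

ε_t ≈ 0.0127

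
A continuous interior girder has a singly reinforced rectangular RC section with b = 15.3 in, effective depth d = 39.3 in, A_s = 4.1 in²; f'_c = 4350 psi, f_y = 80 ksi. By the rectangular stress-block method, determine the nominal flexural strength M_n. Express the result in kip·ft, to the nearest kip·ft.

T = A_s f_y = 4.1 × 80 = 328 kips.
a = T/(0.85 f'_c b) = 328/(0.85 × 4.35 × 15.3) = 5.798 in.
M_n = T(d − a/2) = 328 × (39.3 − 2.899) = 11939.5 kip·in = 11939.5/12 = 994.96 kip·ft.

M_n ≈ 995 kip·ft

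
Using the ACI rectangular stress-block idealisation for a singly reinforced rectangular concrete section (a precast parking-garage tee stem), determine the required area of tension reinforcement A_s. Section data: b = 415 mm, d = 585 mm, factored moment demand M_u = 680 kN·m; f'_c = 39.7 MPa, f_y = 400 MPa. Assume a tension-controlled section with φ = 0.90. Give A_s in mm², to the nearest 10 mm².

M_n = M_u/φ = 680/0.90 = 755.556 kN·m.
With M_n = 0.85 f'_c a b (d − a/2), solve the quadratic for a:
a = d − √(d² − 2M_n/(0.85 f'_c b)) = 585 − √(585² − 2 × 755.556×10⁶/(0.85 × 39.7 × 415)) = 100.93 mm.
A_s = 0.85 f'_c a b / f_y = 0.85 × 39.7 × 100.93 × 415 / 400 = 3533.6 mm².

A_s ≈ 3530 mm²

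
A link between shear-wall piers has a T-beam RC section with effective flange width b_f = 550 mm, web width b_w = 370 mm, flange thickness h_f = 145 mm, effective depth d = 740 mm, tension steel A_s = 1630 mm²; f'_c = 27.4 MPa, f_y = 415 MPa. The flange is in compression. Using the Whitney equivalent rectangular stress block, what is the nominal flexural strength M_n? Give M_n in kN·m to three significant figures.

Tension: T = A_s f_y = 1630 × 415 = 676450 N.
Try a within the flange: a = T/(0.85 f'_c b_f) = 676450/(0.85 × 27.4 × 550) = 52.81 mm.
Since a = 52.81 ≤ h_f = 145 mm, the stress block lies entirely in the flange; analyse as a rectangular beam of width b_f.
M_n = T(d − a/2) = 676450 × (740 − 26.405) = 482.71 × 10⁶ N·mm.
M_n = 482.71 kN·m.

M_n ≈ 483 kN·m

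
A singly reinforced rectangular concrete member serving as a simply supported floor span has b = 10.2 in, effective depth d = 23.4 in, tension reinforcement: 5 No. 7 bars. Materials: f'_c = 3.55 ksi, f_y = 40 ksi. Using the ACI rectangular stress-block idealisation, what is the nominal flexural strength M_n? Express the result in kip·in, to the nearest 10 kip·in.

M_n ≈ 2570 kip·in

A_s = 5 × 0.6 = 3 in².
T = A_s f_y = 3 × 40 = 120 kips.
a = T/(0.85 f'_c b) = 120/(0.85 × 3.55 × 10.2) = 3.899 in.
M_n = T(d − a/2) = 120 × (23.4 − 1.9495) = 2574.1 kip·in.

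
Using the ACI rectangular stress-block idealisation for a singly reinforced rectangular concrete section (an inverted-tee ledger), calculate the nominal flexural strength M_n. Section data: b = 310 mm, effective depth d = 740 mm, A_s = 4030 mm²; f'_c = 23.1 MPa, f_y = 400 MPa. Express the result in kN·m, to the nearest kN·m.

M_n ≈ 979 kN·m

T = A_s f_y = 4030 × 400 = 1612000 N = 1612 kN.
From C = T: a = T/(0.85 f'_c b) = 1612000/(0.85 × 23.1 × 310) = 264.83 mm.
M_n = T(d − a/2) = 1612 kN × (740 − 132.415) mm = 979.43 kN·m.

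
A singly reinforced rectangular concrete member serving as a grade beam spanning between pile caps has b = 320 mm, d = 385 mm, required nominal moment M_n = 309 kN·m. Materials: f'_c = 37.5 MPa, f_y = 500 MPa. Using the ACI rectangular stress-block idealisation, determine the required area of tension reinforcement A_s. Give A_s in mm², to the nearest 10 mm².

With M_n = 0.85 f'_c a b (d − a/2), solve the quadratic for a:
a = d − √(d² − 2M_n/(0.85 f'_c b)) = 385 − √(385² − 2 × 309×10⁶/(0.85 × 37.5 × 320)) = 88.96 mm.
A_s = 0.85 f'_c a b / f_y = 0.85 × 37.5 × 88.96 × 320 / 500 = 1814.8 mm².

A_s ≈ 1810 mm²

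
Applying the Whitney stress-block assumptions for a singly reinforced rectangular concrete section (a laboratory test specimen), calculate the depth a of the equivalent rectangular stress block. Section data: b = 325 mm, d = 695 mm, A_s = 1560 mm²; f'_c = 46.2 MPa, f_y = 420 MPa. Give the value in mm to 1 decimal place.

a ≈ 51.3 mm

T = A_s f_y = 1560 × 420 = 655200 N = 655.2 kN.
Setting C = 0.85 f'_c a b equal to T: a = 655200/(0.85 × 46.2 × 325) = 51.3 mm.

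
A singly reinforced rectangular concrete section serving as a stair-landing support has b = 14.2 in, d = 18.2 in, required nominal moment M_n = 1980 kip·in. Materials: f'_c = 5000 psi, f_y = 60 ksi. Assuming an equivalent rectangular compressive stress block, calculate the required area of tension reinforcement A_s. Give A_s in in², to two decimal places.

From M_n = 0.85 f'_c a b (d − a/2):
a = d − √(d² − 2M_n/(0.85 f'_c b)) = 18.2 − √(18.2² − 2 × 1980/(0.85 × 5 × 14.2)) = 1.902 in.
A_s = 0.85 f'_c a b / f_y = 0.85 × 5 × 1.902 × 14.2 / 60 = 1.913 in².

A_s ≈ 1.91 in²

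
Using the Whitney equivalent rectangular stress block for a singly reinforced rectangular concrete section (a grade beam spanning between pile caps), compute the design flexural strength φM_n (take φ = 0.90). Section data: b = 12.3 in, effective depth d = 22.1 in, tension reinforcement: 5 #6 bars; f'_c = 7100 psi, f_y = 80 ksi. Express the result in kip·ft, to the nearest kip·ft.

A_s = 5 × 0.44 = 2.2 in².
T = A_s f_y = 2.2 × 80 = 176 kips.
a = T/(0.85 f'_c b) = 176/(0.85 × 7.1 × 12.3) = 2.371 in.
M_n = T(d − a/2) = 176 × (22.1 − 1.1855) = 3681.0 kip·in = 3681.0/12 = 306.75 kip·ft.
φM_n = 0.90 × 306.75 = 276.08 kip·ft.

φM_n ≈ 276 kip·ft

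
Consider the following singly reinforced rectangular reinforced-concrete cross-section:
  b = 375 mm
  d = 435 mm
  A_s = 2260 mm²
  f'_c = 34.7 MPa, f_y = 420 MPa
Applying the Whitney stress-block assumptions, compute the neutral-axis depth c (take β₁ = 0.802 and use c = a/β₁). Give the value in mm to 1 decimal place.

T = A_s f_y = 2260 × 420 = 949200 N = 949.2 kN.
Setting C = 0.85 f'_c a b equal to T: a = 949200/(0.85 × 34.7 × 375) = 85.818 mm.
With β₁ = 0.802, c = a/β₁ = 85.818/0.802 = 107.0 mm.

c ≈ 107.0 mm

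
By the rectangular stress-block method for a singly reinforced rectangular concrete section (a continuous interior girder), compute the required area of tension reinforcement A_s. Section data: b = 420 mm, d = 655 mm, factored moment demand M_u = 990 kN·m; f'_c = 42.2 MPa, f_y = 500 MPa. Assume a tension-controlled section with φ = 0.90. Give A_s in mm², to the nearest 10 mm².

A_s ≈ 3710 mm²

M_n = M_u/φ = 990/0.90 = 1100 kN·m.
With M_n = 0.85 f'_c a b (d − a/2), solve the quadratic for a:
a = d − √(d² − 2M_n/(0.85 f'_c b)) = 655 − √(655² − 2 × 1100×10⁶/(0.85 × 42.2 × 420)) = 123.03 mm.
A_s = 0.85 f'_c a b / f_y = 0.85 × 42.2 × 123.03 × 420 / 500 = 3707.0 mm².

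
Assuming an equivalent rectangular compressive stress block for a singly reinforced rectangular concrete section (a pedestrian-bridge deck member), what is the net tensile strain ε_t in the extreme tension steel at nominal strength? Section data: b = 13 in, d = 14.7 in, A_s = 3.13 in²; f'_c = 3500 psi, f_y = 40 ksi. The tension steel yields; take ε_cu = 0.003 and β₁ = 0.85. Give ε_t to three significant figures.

ε_t ≈ 0.00858

a = A_s f_y/(0.85 f'_c b) = 3.237 in.
β₁ = 0.85, so c = a/β₁ = 3.237/0.85 = 3.808 in.
From the linear strain diagram with ε_cu = 0.003: ε_t = 0.003 (d − c)/c = 0.003 × (14.7 − 3.808)/3.808 = 0.00858.
Since ε_t ≥ 0.005, the section is tension-controlled.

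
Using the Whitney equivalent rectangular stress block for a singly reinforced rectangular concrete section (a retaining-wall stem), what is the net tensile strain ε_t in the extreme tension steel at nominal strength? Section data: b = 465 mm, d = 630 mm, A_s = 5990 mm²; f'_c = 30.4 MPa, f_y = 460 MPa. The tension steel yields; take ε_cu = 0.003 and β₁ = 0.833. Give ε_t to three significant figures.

ε_t ≈ 0.00387

a = A_s f_y/(0.85 f'_c b) = 229.32 mm.
β₁ = 0.833, so c = a/β₁ = 229.32/0.833 = 275.29 mm.
From the linear strain diagram with ε_cu = 0.003: ε_t = 0.003 (d − c)/c = 0.003 × (630 − 275.29)/275.29 = 0.00387.
ε_t < 0.004 — the section is over-reinforced for flexure under ACI limits.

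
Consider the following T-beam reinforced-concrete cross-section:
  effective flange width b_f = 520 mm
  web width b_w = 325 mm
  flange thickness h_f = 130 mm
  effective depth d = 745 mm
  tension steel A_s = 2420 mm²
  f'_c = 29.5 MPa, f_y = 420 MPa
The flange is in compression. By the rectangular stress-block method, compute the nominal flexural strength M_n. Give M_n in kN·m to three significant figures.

Tension: T = A_s f_y = 2420 × 420 = 1016400 N.
Try a within the flange: a = T/(0.85 f'_c b_f) = 1016400/(0.85 × 29.5 × 520) = 77.95 mm.
Since a = 77.95 ≤ h_f = 130 mm, the stress block lies entirely in the flange; analyse as a rectangular beam of width b_f.
M_n = T(d − a/2) = 1016400 × (745 − 38.975) = 717.60 × 10⁶ N·mm.
M_n = 717.60 kN·m.

M_n ≈ 718 kN·m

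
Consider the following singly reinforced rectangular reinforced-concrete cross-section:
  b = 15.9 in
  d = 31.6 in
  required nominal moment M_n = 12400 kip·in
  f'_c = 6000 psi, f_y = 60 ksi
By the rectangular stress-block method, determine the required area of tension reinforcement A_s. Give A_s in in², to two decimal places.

A_s ≈ 7.14 in²

From M_n = 0.85 f'_c a b (d − a/2):
a = d − √(d² − 2M_n/(0.85 f'_c b)) = 31.6 − √(31.6² − 2 × 12400/(0.85 × 6 × 15.9)) = 5.280 in.
A_s = 0.85 f'_c a b / f_y = 0.85 × 6 × 5.280 × 15.9 / 60 = 7.136 in².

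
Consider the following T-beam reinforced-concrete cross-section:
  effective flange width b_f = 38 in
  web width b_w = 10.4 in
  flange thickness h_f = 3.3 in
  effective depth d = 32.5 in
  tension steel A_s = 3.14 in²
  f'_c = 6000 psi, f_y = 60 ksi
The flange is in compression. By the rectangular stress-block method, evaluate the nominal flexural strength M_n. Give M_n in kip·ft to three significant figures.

Tension: T = A_s f_y = 3.14 × 60 = 188.4 kips.
Try a within the flange: a = T/(0.85 f'_c b_f) = 188.4/(0.85 × 6 × 38) = 0.972 in.
Since a = 0.972 ≤ h_f = 3.3 in, the stress block lies entirely in the flange; analyse as a rectangular beam of width b_f.
M_n = T(d − a/2) = 188.4 × (32.5 − 0.486) = 6031.4 kip·in.
M_n = 6031.4/12 = 502.62 kip·ft.

M_n ≈ 503 kip·ft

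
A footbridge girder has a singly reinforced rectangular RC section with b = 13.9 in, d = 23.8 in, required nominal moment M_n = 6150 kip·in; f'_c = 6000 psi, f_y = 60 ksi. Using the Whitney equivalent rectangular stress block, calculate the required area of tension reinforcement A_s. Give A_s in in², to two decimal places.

A_s ≈ 4.70 in²

From M_n = 0.85 f'_c a b (d − a/2):
a = d − √(d² − 2M_n/(0.85 f'_c b)) = 23.8 − √(23.8² − 2 × 6150/(0.85 × 6 × 13.9)) = 3.977 in.
A_s = 0.85 f'_c a b / f_y = 0.85 × 6 × 3.977 × 13.9 / 60 = 4.699 in².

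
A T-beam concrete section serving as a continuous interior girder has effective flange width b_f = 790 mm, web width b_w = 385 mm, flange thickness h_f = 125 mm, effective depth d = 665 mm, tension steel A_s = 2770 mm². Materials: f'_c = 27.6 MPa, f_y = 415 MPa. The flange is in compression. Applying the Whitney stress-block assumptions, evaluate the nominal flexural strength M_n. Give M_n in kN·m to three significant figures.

Tension: T = A_s f_y = 2770 × 415 = 1149550 N.
Try a within the flange: a = T/(0.85 f'_c b_f) = 1149550/(0.85 × 27.6 × 790) = 62.03 mm.
Since a = 62.03 ≤ h_f = 125 mm, the stress block lies entirely in the flange; analyse as a rectangular beam of width b_f.
M_n = T(d − a/2) = 1149550 × (665 − 31.015) = 728.80 × 10⁶ N·mm.
M_n = 728.80 kN·m.

M_n ≈ 729 kN·m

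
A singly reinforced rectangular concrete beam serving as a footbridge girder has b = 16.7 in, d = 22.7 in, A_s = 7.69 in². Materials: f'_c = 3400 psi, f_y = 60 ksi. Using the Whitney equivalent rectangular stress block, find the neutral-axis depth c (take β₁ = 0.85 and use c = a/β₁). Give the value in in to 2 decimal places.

T = A_s f_y = 7.69 × 60 = 461.4 kips.
a = T/(0.85 f'_c b) = 461.4/(0.85 × 3.4 × 16.7) = 9.5601 in.
With β₁ = 0.85, c = a/β₁ = 9.5601/0.85 = 11.25 in.

c ≈ 11.25 in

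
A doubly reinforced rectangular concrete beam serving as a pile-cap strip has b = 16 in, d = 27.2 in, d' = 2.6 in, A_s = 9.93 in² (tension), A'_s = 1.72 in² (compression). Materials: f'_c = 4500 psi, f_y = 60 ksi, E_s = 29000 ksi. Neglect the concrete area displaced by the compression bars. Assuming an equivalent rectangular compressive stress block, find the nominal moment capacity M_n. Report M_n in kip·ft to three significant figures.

Assume both steels yield.
a = (A_s − A'_s) f_y/(0.85 f'_c b) = (9.93 − 1.72) × 60/(0.85 × 4.5 × 16) = 8.049 in.
c = a/β₁ = 8.049/0.825 = 9.756 in; ε'_s = 0.003(c − d')/c = 0.0022 ≥ ε_y = 0.0021, so the compression steel yields.
M_n = (A_s − A'_s) f_y (d − a/2) + A'_s f_y (d − d') = 492.6 × (27.2 − 4.0245) + 103.2 × (27.2 − 2.6) = 11416.3 + 2538.7 = 13955.0 kip·in = 13955.0/12 = 1162.92 kip·ft.

M_n ≈ 1160 kip·ft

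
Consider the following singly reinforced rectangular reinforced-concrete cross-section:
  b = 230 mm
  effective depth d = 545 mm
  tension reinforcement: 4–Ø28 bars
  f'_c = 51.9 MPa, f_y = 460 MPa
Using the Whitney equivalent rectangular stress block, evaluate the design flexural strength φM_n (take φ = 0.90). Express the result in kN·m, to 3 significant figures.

φM_n ≈ 499 kN·m

A_s = 4 × 616 = 2464 mm².
T = A_s f_y = 2464 × 460 = 1133440 N = 1133.44 kN.
From C = T: a = T/(0.85 f'_c b) = 1133440/(0.85 × 51.9 × 230) = 111.71 mm.
M_n = T(d − a/2) = 1133.44 kN × (545 − 55.855) mm = 554.42 kN·m.
φM_n = 0.90 × 554.42 = 498.98 kN·m.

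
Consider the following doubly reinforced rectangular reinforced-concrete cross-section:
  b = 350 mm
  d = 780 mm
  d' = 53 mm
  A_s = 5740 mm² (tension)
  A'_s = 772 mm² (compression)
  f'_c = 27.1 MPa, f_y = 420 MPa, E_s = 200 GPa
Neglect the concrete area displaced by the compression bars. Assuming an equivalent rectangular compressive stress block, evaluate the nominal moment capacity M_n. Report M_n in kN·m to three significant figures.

Assume both tension and compression steel yield.
Net tension couple steel: A_s − A'_s = 4968 mm².
a = (A_s − A'_s) f_y / (0.85 f'_c b) = 2086560/(0.85 × 27.1 × 350) = 258.81 mm.
c = a/β₁ = 258.81/0.85 = 304.48 mm; ε'_s = 0.003(c − d')/c = 0.0025 ≥ f_y/E_s = 0.0021, so compression steel does yield.
M_n = (A_s − A'_s) f_y (d − a/2) + A'_s f_y (d − d') = [2086560 × (780 − 129.405) + 324240 × (780 − 53)] × 10⁻⁶ = 1357.51 + 235.72 = 1593.23 kN·m.

M_n ≈ 1590 kN·m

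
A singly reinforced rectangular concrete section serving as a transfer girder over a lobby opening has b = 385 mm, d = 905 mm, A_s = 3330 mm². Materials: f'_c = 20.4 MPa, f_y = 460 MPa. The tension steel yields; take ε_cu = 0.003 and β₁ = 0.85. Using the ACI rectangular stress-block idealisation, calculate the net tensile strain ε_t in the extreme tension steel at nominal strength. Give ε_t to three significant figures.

a = A_s f_y/(0.85 f'_c b) = 229.45 mm.
β₁ = 0.85, so c = a/β₁ = 229.45/0.85 = 269.94 mm.
From the linear strain diagram with ε_cu = 0.003: ε_t = 0.003 (d − c)/c = 0.003 × (905 − 269.94)/269.94 = 0.00706.
Since ε_t ≥ 0.005, the section is tension-controlled.

ε_t ≈ 0.00706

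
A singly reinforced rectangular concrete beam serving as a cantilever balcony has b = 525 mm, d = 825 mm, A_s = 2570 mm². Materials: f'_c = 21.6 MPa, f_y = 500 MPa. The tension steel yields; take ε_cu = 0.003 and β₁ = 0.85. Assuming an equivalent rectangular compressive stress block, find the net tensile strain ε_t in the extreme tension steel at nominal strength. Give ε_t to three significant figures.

ε_t ≈ 0.0128

a = A_s f_y/(0.85 f'_c b) = 133.31 mm.
β₁ = 0.85, so c = a/β₁ = 133.31/0.85 = 156.84 mm.
From the linear strain diagram with ε_cu = 0.003: ε_t = 0.003 (d − c)/c = 0.003 × (825 − 156.84)/156.84 = 0.0128.
Since ε_t ≥ 0.005, the section is tension-controlled.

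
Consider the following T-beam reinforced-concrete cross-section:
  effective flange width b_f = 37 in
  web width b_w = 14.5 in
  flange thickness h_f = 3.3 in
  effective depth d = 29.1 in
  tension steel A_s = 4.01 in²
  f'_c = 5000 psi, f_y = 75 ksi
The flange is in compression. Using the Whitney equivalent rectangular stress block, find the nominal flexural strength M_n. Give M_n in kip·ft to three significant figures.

Tension: T = A_s f_y = 4.01 × 75 = 300.75 kips.
Try a within the flange: a = T/(0.85 f'_c b_f) = 300.75/(0.85 × 5 × 37) = 1.913 in.
Since a = 1.913 ≤ h_f = 3.3 in, the stress block lies entirely in the flange; analyse as a rectangular beam of width b_f.
M_n = T(d − a/2) = 300.75 × (29.1 − 0.9565) = 8464.2 kip·in.
M_n = 8464.2/12 = 705.35 kip·ft.

M_n ≈ 705 kip·ft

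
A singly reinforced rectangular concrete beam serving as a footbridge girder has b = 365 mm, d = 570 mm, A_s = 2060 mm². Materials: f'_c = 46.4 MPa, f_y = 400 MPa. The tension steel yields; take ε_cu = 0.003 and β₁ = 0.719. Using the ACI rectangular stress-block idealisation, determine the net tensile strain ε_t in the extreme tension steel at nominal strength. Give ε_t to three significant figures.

a = A_s f_y/(0.85 f'_c b) = 57.24 mm.
β₁ = 0.719, so c = a/β₁ = 57.24/0.719 = 79.61 mm.
From the linear strain diagram with ε_cu = 0.003: ε_t = 0.003 (d − c)/c = 0.003 × (570 − 79.61)/79.61 = 0.0185.
Since ε_t ≥ 0.005, the section is tension-controlled.

ε_t ≈ 0.0185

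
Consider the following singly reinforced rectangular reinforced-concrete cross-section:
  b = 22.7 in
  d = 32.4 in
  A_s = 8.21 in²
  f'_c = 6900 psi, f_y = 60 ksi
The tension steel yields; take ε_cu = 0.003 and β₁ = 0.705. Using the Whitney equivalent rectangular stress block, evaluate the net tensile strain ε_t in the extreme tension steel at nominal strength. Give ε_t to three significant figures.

a = A_s f_y/(0.85 f'_c b) = 3.700 in.
β₁ = 0.705, so c = a/β₁ = 3.700/0.705 = 5.248 in.
From the linear strain diagram with ε_cu = 0.003: ε_t = 0.003 (d − c)/c = 0.003 × (32.4 − 5.248)/5.248 = 0.0155.
Since ε_t ≥ 0.005, the section is tension-controlled.

ε_t ≈ 0.0155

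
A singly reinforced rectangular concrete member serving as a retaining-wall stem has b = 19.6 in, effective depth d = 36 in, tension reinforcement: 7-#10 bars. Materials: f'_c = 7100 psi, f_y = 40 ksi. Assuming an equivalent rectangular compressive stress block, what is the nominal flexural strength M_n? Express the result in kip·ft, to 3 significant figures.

A_s = 7 × 1.27 = 8.89 in².
T = A_s f_y = 8.89 × 40 = 355.6 kips.
a = T/(0.85 f'_c b) = 355.6/(0.85 × 7.1 × 19.6) = 3.006 in.
M_n = T(d − a/2) = 355.6 × (36 − 1.503) = 12267.1 kip·in = 12267.1/12 = 1022.26 kip·ft.

M_n ≈ 1020 kip·ft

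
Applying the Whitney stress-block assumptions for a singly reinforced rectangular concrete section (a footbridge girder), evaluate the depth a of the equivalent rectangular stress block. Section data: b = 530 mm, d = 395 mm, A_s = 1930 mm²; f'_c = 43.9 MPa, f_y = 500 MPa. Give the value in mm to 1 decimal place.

T = A_s f_y = 1930 × 500 = 965000 N = 965 kN.
Setting C = 0.85 f'_c a b equal to T: a = 965000/(0.85 × 43.9 × 530) = 48.8 mm.

a ≈ 48.8 mm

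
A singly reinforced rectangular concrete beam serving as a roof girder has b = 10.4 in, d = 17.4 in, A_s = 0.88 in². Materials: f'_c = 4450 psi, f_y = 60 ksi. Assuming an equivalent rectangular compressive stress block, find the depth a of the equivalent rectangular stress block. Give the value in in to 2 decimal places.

a ≈ 1.34 in

T = A_s f_y = 0.88 × 60 = 52.8 kips.
a = T/(0.85 f'_c b) = 52.8/(0.85 × 4.45 × 10.4) = 1.34 in.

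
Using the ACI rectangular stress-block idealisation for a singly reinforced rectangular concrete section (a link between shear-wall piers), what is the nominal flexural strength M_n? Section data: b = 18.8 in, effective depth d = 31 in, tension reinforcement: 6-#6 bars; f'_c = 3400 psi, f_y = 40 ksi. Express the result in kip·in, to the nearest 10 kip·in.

M_n ≈ 3170 kip·in

A_s = 6 × 0.44 = 2.64 in².
T = A_s f_y = 2.64 × 40 = 105.6 kips.
a = T/(0.85 f'_c b) = 105.6/(0.85 × 3.4 × 18.8) = 1.944 in.
M_n = T(d − a/2) = 105.6 × (31 − 0.972) = 3171.0 kip·in.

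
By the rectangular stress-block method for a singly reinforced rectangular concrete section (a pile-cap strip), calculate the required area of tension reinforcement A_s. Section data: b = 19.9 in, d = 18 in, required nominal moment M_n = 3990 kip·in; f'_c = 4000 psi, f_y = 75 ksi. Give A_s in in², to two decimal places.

From M_n = 0.85 f'_c a b (d − a/2):
a = d − √(d² − 2M_n/(0.85 f'_c b)) = 18 − √(18² − 2 × 3990/(0.85 × 4 × 19.9)) = 3.645 in.
A_s = 0.85 f'_c a b / f_y = 0.85 × 4 × 3.645 × 19.9 / 75 = 3.288 in².

A_s ≈ 3.29 in²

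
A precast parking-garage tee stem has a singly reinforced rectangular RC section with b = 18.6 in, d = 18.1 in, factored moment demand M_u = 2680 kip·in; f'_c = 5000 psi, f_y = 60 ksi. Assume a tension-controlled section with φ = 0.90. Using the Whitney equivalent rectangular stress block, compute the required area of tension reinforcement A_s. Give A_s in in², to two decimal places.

A_s ≈ 2.92 in²

M_n = M_u/φ = 2680/0.90 = 2977.78 kip·in.
From M_n = 0.85 f'_c a b (d − a/2):
a = d − √(d² − 2M_n/(0.85 f'_c b)) = 18.1 − √(18.1² − 2 × 2977.78/(0.85 × 5 × 18.6)) = 2.217 in.
A_s = 0.85 f'_c a b / f_y = 0.85 × 5 × 2.217 × 18.6 / 60 = 2.921 in².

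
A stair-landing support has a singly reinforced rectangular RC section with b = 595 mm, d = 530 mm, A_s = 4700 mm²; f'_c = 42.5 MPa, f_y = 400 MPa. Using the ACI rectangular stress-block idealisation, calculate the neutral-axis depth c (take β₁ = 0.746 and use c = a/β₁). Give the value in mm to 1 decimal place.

c ≈ 117.2 mm

T = A_s f_y = 4700 × 400 = 1880000 N = 1880 kN.
Setting C = 0.85 f'_c a b equal to T: a = 1880000/(0.85 × 42.5 × 595) = 87.465 mm.
With β₁ = 0.746, c = a/β₁ = 87.465/0.746 = 117.2 mm.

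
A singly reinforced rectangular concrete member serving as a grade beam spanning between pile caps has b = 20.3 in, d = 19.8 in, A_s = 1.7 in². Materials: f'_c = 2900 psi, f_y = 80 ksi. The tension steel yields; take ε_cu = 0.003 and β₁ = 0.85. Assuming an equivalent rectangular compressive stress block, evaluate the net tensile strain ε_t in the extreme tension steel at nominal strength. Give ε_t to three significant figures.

ε_t ≈ 0.0156

a = A_s f_y/(0.85 f'_c b) = 2.718 in.
β₁ = 0.85, so c = a/β₁ = 2.718/0.85 = 3.198 in.
From the linear strain diagram with ε_cu = 0.003: ε_t = 0.003 (d − c)/c = 0.003 × (19.8 − 3.198)/3.198 = 0.0156.
Since ε_t ≥ 0.005, the section is tension-controlled.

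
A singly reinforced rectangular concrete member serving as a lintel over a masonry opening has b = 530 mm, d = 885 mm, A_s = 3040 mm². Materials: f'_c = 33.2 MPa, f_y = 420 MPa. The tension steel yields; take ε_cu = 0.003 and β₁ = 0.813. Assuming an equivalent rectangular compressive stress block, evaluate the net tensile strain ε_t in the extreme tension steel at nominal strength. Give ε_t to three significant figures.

a = A_s f_y/(0.85 f'_c b) = 85.37 mm.
β₁ = 0.813, so c = a/β₁ = 85.37/0.813 = 105.01 mm.
From the linear strain diagram with ε_cu = 0.003: ε_t = 0.003 (d − c)/c = 0.003 × (885 − 105.01)/105.01 = 0.0223.
Since ε_t ≥ 0.005, the section is tension-controlled.

ε_t ≈ 0.0223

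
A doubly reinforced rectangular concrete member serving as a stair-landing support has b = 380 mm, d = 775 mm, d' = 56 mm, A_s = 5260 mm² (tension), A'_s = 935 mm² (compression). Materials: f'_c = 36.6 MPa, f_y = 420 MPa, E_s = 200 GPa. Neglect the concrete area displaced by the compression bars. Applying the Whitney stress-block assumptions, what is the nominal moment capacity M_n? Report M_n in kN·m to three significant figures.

Assume both tension and compression steel yield.
Net tension couple steel: A_s − A'_s = 4325 mm².
a = (A_s − A'_s) f_y / (0.85 f'_c b) = 1816500/(0.85 × 36.6 × 380) = 153.66 mm.
c = a/β₁ = 153.66/0.789 = 194.75 mm; ε'_s = 0.003(c − d')/c = 0.0021 ≥ f_y/E_s = 0.0021, so compression steel does yield.
M_n = (A_s − A'_s) f_y (d − a/2) + A'_s f_y (d − d') = [1816500 × (775 − 76.83) + 392700 × (775 − 56)] × 10⁻⁶ = 1268.23 + 282.35 = 1550.58 kN·m.

M_n ≈ 1550 kN·m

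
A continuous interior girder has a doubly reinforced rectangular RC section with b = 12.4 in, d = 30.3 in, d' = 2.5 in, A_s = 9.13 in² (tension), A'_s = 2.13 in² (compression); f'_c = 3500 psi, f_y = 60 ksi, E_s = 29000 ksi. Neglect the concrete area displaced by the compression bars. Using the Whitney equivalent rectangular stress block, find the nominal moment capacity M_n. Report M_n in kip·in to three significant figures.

M_n ≈ 13900 kip·in

Assume both steels yield.
a = (A_s − A'_s) f_y/(0.85 f'_c b) = (9.13 − 2.13) × 60/(0.85 × 3.5 × 12.4) = 11.385 in.
c = a/β₁ = 11.385/0.85 = 13.394 in; ε'_s = 0.003(c − d')/c = 0.0024 ≥ ε_y = 0.0021, so the compression steel yields.
M_n = (A_s − A'_s) f_y (d − a/2) + A'_s f_y (d − d') = 420 × (30.3 − 5.6925) + 127.8 × (30.3 − 2.5) = 10335.2 + 3552.8 = 13888.0 kip·in.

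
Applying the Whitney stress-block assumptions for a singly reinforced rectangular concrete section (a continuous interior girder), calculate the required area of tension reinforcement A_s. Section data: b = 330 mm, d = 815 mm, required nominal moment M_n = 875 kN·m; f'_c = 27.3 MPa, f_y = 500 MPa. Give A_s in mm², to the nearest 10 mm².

A_s ≈ 2370 mm²

With M_n = 0.85 f'_c a b (d − a/2), solve the quadratic for a:
a = d − √(d² − 2M_n/(0.85 f'_c b)) = 815 − √(815² − 2 × 875×10⁶/(0.85 × 27.3 × 330)) = 154.93 mm.
A_s = 0.85 f'_c a b / f_y = 0.85 × 27.3 × 154.93 × 330 / 500 = 2372.8 mm².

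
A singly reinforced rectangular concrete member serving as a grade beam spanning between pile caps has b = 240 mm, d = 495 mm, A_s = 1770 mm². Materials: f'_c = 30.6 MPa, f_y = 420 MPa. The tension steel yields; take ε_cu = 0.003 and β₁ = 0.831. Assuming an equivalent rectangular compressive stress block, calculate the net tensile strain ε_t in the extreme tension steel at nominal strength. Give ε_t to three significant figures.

a = A_s f_y/(0.85 f'_c b) = 119.09 mm.
β₁ = 0.831, so c = a/β₁ = 119.09/0.831 = 143.31 mm.
From the linear strain diagram with ε_cu = 0.003: ε_t = 0.003 (d − c)/c = 0.003 × (495 − 143.31)/143.31 = 0.00736.
Since ε_t ≥ 0.005, the section is tension-controlled.

ε_t ≈ 0.00736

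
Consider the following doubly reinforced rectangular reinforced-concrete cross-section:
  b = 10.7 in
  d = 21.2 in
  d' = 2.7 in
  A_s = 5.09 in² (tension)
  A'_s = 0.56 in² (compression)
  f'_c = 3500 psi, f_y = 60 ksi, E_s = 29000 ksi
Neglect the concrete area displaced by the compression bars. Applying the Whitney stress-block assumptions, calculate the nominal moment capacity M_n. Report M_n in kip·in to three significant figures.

M_n ≈ 5220 kip·in

Assume both steels yield.
a = (A_s − A'_s) f_y/(0.85 f'_c b) = (5.09 − 0.56) × 60/(0.85 × 3.5 × 10.7) = 8.538 in.
c = a/β₁ = 8.538/0.85 = 10.045 in; ε'_s = 0.003(c − d')/c = 0.0022 ≥ ε_y = 0.0021, so the compression steel yields.
M_n = (A_s − A'_s) f_y (d − a/2) + A'_s f_y (d − d') = 271.8 × (21.2 − 4.269) + 33.6 × (21.2 − 2.7) = 4601.8 + 621.6 = 5223.4 kip·in.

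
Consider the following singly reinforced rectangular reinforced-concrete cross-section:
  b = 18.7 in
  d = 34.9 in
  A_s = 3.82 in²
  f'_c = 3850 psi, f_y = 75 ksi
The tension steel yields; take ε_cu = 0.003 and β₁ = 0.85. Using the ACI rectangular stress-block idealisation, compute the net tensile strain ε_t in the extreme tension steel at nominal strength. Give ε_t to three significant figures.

a = A_s f_y/(0.85 f'_c b) = 4.682 in.
β₁ = 0.85, so c = a/β₁ = 4.682/0.85 = 5.508 in.
From the linear strain diagram with ε_cu = 0.003: ε_t = 0.003 (d − c)/c = 0.003 × (34.9 − 5.508)/5.508 = 0.0160.
Since ε_t ≥ 0.005, the section is tension-controlled.

ε_t ≈ 0.0160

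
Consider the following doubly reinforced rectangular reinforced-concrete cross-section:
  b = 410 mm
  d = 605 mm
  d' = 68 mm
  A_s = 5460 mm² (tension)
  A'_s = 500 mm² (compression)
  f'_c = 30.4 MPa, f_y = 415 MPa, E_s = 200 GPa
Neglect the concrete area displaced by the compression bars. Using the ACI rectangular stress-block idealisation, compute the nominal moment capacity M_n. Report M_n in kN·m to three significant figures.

Assume both tension and compression steel yield.
Net tension couple steel: A_s − A'_s = 4960 mm².
a = (A_s − A'_s) f_y / (0.85 f'_c b) = 2058400/(0.85 × 30.4 × 410) = 194.29 mm.
c = a/β₁ = 194.29/0.833 = 233.24 mm; ε'_s = 0.003(c − d')/c = 0.0021 ≥ f_y/E_s = 0.0021, so compression steel does yield.
M_n = (A_s − A'_s) f_y (d − a/2) + A'_s f_y (d − d') = [2058400 × (605 − 97.145) + 207500 × (605 − 68)] × 10⁻⁶ = 1045.37 + 111.43 = 1156.80 kN·m.

M_n ≈ 1160 kN·m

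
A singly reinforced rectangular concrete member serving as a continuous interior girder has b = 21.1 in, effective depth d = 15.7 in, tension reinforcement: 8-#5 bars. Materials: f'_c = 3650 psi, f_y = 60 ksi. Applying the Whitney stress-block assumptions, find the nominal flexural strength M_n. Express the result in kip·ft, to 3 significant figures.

A_s = 8 × 0.31 = 2.48 in².
T = A_s f_y = 2.48 × 60 = 148.8 kips.
a = T/(0.85 f'_c b) = 148.8/(0.85 × 3.65 × 21.1) = 2.273 in.
M_n = T(d − a/2) = 148.8 × (15.7 − 1.1365) = 2167.0 kip·in = 2167.0/12 = 180.58 kip·ft.

M_n ≈ 181 kip·ft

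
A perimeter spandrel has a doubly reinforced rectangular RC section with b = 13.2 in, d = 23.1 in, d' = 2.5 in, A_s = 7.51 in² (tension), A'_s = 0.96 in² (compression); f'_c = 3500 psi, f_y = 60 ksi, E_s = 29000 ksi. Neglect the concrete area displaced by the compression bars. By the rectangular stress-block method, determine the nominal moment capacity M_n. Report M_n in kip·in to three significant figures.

M_n ≈ 8300 kip·in

Assume both steels yield.
a = (A_s − A'_s) f_y/(0.85 f'_c b) = (7.51 − 0.96) × 60/(0.85 × 3.5 × 13.2) = 10.008 in.
c = a/β₁ = 10.008/0.85 = 11.774 in; ε'_s = 0.003(c − d')/c = 0.0024 ≥ ε_y = 0.0021, so the compression steel yields.
M_n = (A_s − A'_s) f_y (d − a/2) + A'_s f_y (d − d') = 393 × (23.1 − 5.004) + 57.6 × (23.1 − 2.5) = 7111.7 + 1186.6 = 8298.3 kip·in.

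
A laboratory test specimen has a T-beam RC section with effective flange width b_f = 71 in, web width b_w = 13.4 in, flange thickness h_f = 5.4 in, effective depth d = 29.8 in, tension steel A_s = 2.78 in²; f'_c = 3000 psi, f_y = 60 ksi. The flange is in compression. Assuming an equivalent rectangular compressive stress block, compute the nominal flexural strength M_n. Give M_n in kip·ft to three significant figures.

Tension: T = A_s f_y = 2.78 × 60 = 166.8 kips.
Try a within the flange: a = T/(0.85 f'_c b_f) = 166.8/(0.85 × 3 × 71) = 0.921 in.
Since a = 0.921 ≤ h_f = 5.4 in, the stress block lies entirely in the flange; analyse as a rectangular beam of width b_f.
M_n = T(d − a/2) = 166.8 × (29.8 − 0.4605) = 4893.8 kip·in.
M_n = 4893.8/12 = 407.82 kip·ft.

M_n ≈ 408 kip·ft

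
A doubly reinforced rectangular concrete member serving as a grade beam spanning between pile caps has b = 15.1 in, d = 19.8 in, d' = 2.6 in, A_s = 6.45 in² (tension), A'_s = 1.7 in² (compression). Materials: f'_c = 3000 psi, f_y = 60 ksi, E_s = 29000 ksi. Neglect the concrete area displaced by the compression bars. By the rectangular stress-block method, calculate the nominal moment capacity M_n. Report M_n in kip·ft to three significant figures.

M_n ≈ 529 kip·ft

Assume both steels yield.
a = (A_s − A'_s) f_y/(0.85 f'_c b) = (6.45 − 1.7) × 60/(0.85 × 3 × 15.1) = 7.402 in.
c = a/β₁ = 7.402/0.85 = 8.708 in; ε'_s = 0.003(c − d')/c = 0.0021 ≥ ε_y = 0.0021, so the compression steel yields.
M_n = (A_s − A'_s) f_y (d − a/2) + A'_s f_y (d − d') = 285 × (19.8 − 3.701) + 102 × (19.8 − 2.6) = 4588.2 + 1754.4 = 6342.6 kip·in = 6342.6/12 = 528.55 kip·ft.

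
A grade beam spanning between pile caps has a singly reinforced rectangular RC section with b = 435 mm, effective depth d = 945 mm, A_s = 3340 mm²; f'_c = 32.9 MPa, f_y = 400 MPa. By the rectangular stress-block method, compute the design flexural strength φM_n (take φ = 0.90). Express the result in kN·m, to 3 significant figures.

φM_n ≈ 1070 kN·m

T = A_s f_y = 3340 × 400 = 1336000 N = 1336 kN.
From C = T: a = T/(0.85 f'_c b) = 1336000/(0.85 × 32.9 × 435) = 109.83 mm.
M_n = T(d − a/2) = 1336 kN × (945 − 54.915) mm = 1189.15 kN·m.
φM_n = 0.90 × 1189.15 = 1070.24 kN·m.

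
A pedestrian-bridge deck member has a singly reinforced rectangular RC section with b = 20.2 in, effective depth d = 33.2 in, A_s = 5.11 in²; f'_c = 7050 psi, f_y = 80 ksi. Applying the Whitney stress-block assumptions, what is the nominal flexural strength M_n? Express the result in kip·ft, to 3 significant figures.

T = A_s f_y = 5.11 × 80 = 408.8 kips.
a = T/(0.85 f'_c b) = 408.8/(0.85 × 7.05 × 20.2) = 3.377 in.
M_n = T(d − a/2) = 408.8 × (33.2 − 1.6885) = 12881.9 kip·in = 12881.9/12 = 1073.49 kip·ft.

M_n ≈ 1070 kip·ft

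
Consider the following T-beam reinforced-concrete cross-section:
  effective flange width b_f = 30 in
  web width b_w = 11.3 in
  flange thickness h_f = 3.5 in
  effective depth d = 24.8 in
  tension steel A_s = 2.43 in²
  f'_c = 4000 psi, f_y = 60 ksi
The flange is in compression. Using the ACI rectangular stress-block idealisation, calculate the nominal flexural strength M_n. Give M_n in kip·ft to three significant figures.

Tension: T = A_s f_y = 2.43 × 60 = 145.8 kips.
Try a within the flange: a = T/(0.85 f'_c b_f) = 145.8/(0.85 × 4 × 30) = 1.429 in.
Since a = 1.429 ≤ h_f = 3.5 in, the stress block lies entirely in the flange; analyse as a rectangular beam of width b_f.
M_n = T(d − a/2) = 145.8 × (24.8 − 0.7145) = 3511.7 kip·in.
M_n = 3511.7/12 = 292.64 kip·ft.

M_n ≈ 293 kip·ft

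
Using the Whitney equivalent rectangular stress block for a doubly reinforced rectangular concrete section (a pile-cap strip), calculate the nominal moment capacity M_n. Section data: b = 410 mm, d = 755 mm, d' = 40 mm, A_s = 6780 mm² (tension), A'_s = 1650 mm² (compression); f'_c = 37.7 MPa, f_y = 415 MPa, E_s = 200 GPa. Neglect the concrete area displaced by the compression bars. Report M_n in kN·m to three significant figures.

Assume both tension and compression steel yield.
Net tension couple steel: A_s − A'_s = 5130 mm².
a = (A_s − A'_s) f_y / (0.85 f'_c b) = 2128950/(0.85 × 37.7 × 410) = 162.04 mm.
c = a/β₁ = 162.04/0.781 = 207.48 mm; ε'_s = 0.003(c − d')/c = 0.0024 ≥ f_y/E_s = 0.0021, so compression steel does yield.
M_n = (A_s − A'_s) f_y (d − a/2) + A'_s f_y (d − d') = [2128950 × (755 − 81.02) + 684750 × (755 − 40)] × 10⁻⁶ = 1434.87 + 489.60 = 1924.47 kN·m.

M_n ≈ 1920 kN·m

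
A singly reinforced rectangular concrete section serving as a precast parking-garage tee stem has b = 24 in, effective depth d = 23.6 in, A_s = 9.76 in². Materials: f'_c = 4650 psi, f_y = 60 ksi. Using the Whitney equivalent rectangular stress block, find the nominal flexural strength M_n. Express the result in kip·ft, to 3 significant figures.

T = A_s f_y = 9.76 × 60 = 585.6 kips.
a = T/(0.85 f'_c b) = 585.6/(0.85 × 4.65 × 24) = 6.173 in.
M_n = T(d − a/2) = 585.6 × (23.6 − 3.0865) = 12012.7 kip·in = 12012.7/12 = 1001.06 kip·ft.

M_n ≈ 1000 kip·ft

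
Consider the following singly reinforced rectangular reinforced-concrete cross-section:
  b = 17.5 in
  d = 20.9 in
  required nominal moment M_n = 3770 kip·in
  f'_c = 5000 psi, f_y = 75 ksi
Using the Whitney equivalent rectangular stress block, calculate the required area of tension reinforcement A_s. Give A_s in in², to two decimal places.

A_s ≈ 2.56 in²

From M_n = 0.85 f'_c a b (d − a/2):
a = d − √(d² − 2M_n/(0.85 f'_c b)) = 20.9 − √(20.9² − 2 × 3770/(0.85 × 5 × 17.5)) = 2.585 in.
A_s = 0.85 f'_c a b / f_y = 0.85 × 5 × 2.585 × 17.5 / 75 = 2.563 in².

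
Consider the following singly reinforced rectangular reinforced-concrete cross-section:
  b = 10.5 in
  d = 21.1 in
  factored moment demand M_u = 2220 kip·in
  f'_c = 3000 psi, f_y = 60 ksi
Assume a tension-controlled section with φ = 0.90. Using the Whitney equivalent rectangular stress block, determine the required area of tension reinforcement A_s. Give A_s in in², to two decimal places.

M_n = M_u/φ = 2220/0.90 = 2466.67 kip·in.
From M_n = 0.85 f'_c a b (d − a/2):
a = d − √(d² − 2M_n/(0.85 f'_c b)) = 21.1 − √(21.1² − 2 × 2466.67/(0.85 × 3 × 10.5)) = 4.946 in.
A_s = 0.85 f'_c a b / f_y = 0.85 × 3 × 4.946 × 10.5 / 60 = 2.207 in².

A_s ≈ 2.21 in²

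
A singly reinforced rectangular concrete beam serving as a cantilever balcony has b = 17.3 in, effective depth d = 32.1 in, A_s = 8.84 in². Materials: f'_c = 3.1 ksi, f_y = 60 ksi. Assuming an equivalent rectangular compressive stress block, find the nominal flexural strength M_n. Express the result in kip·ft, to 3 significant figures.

M_n ≈ 1160 kip·ft

T = A_s f_y = 8.84 × 60 = 530.4 kips.
a = T/(0.85 f'_c b) = 530.4/(0.85 × 3.1 × 17.3) = 11.635 in.
M_n = T(d − a/2) = 530.4 × (32.1 − 5.8175) = 13940.2 kip·in = 13940.2/12 = 1161.68 kip·ft.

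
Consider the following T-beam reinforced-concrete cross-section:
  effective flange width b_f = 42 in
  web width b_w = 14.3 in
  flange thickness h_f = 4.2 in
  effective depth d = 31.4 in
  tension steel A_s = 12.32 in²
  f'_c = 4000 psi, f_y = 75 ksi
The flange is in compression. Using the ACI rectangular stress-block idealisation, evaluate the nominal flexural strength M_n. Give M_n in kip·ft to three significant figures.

Tension: T = A_s f_y = 12.32 × 75 = 924 kips.
Try a within the flange: a = T/(0.85 f'_c b_f) = 924/(0.85 × 4 × 42) = 6.471 in.
a = 6.471 > h_f = 4.2 in: the block extends into the web. Split into flange-overhang and web parts.
C_f = 0.85 f'_c (b_f − b_w) h_f = 0.85 × 4 × (42 − 14.3) × 4.2 = 395.6 kips.
Remaining web compression depth: a_w = (T − C_f)/(0.85 f'_c b_w) = (924 − 395.6)/(0.85 × 4 × 14.3) = 10.868 in.
M_n = C_f(d − h_f/2) + (T − C_f)(d − a_w/2) = 395.6 × (31.4 − 2.1) + 528.4 × (31.4 − 5.434) = 11591.1 + 13720.4 = 25311.5 kip·in.
M_n = 25311.5/12 = 2109.29 kip·ft.

M_n ≈ 2110 kip·ft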